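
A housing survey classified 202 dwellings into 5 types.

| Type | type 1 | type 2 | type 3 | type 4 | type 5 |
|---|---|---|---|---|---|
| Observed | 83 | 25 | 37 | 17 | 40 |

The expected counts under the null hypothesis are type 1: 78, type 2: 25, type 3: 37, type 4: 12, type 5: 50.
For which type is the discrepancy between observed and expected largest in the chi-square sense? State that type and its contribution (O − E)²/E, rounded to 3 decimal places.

χ² = (83−78)²/78 + (25−25)²/25 + (37−37)²/37 + (17−12)²/12 + (40−50)²/50
   = 0.3205 + 0.0000 + 0.0000 + 2.0833 + 2.0000
The largest term is for type 4: 2.083.

type 4, 2.083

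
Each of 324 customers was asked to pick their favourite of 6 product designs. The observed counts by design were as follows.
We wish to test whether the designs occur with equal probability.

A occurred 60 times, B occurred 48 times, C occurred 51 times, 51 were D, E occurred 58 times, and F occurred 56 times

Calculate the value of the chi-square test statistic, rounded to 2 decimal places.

2.04

Under H₀ each category has probability 1/6, so each expected count is 324/6 = 54.
χ² = (60−54)²/54 + (48−54)²/54 + (51−54)²/54 + (51−54)²/54 + (58−54)²/54 + (56−54)²/54
   = 0.667 + 0.667 + 0.167 + 0.167 + 0.296 + 0.074
Sum = 2.04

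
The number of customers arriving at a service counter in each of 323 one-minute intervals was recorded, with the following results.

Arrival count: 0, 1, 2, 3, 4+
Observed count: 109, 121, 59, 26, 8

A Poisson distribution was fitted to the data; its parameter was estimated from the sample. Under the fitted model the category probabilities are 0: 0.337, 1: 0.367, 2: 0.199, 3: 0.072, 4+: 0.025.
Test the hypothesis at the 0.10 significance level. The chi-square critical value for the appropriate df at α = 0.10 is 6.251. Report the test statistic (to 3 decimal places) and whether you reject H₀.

Expected counts E_i = n·p_i: 323×0.337 = 108.851, 323×0.367 = 118.541, 323×0.199 = 64.277, 323×0.072 = 23.256, 323×0.025 = 8.075.
χ² = (109−108.851)²/108.851 + (121−118.541)²/118.541 + (59−64.277)²/64.277 + (26−23.256)²/23.256 + (8−8.075)²/8.075
   = 0.0002 + 0.0510 + 0.4332 + 0.3238 + 0.0007
Sum = 0.809
df = 3. Since 0.809 < 6.251, we do not reject H₀.

0.809; do not reject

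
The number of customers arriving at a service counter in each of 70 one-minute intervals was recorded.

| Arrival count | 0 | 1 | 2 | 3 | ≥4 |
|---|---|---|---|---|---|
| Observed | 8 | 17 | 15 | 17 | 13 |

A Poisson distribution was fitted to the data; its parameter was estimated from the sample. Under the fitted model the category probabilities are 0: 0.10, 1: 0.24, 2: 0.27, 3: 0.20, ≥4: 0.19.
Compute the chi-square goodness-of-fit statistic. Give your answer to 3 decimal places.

1.600

Expected counts E_i = n·p_i: 70×0.10 = 7, 70×0.24 = 16.8, 70×0.27 = 18.9, 70×0.20 = 14, 70×0.19 = 13.3.
cat         O        E   (O−E)²/E
0           8        7     0.1429
1          17     16.8     0.0024
2          15     18.9     0.8048
3          17       14     0.6429
≥4         13     13.3     0.0068
Sum = 1.600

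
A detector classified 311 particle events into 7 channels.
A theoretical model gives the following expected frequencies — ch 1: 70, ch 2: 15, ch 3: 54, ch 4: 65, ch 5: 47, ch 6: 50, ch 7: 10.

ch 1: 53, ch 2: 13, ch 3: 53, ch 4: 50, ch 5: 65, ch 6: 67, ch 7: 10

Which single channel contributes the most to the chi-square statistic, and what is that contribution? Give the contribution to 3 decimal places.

ch 5, 6.894

ch 1: (53 − 70)²/70 = 289/70 = 4.1286
ch 2: (13 − 15)²/15 = 4/15 = 0.2667
ch 3: (53 − 54)²/54 = 1/54 = 0.0185
ch 4: (50 − 65)²/65 = 225/65 = 3.4615
ch 5: (65 − 47)²/47 = 324/47 = 6.8936
ch 6: (67 − 50)²/50 = 289/50 = 5.7800
ch 7: (10 − 10)²/10 = 0/10 = 0.0000
The largest term is for ch 5: 6.894.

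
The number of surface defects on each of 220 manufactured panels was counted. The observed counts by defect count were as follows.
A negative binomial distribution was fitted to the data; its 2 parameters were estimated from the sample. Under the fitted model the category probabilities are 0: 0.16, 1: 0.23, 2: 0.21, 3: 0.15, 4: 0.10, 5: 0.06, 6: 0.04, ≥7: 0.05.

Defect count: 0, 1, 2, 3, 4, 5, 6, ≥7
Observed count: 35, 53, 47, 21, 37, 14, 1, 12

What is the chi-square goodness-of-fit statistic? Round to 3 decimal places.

21.773

Expected counts E_i = n·p_i: 220×0.16 = 35.2, 220×0.23 = 50.6, 220×0.21 = 46.2, 220×0.15 = 33, 220×0.10 = 22, 220×0.06 = 13.2, 220×0.04 = 8.8, 220×0.05 = 11.
cat         O        E   (O−E)²/E
0          35     35.2     0.0011
1          53     50.6     0.1138
2          47     46.2     0.0139
3          21       33     4.3636
4          37       22    10.2273
5          14     13.2     0.0485
6           1      8.8     6.9136
≥7         12       11     0.0909
Sum = 21.773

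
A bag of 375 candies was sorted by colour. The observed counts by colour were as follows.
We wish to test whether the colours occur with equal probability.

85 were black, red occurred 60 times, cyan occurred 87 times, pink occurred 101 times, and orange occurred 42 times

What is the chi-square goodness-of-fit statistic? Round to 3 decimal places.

29.787

Under H₀ each category has probability 1/5, so each expected count is 375/5 = 75.
black: (85 − 75)²/75 = 100/75 = 1.3333
red: (60 − 75)²/75 = 225/75 = 3.0000
cyan: (87 − 75)²/75 = 144/75 = 1.9200
pink: (101 − 75)²/75 = 676/75 = 9.0133
orange: (42 − 75)²/75 = 1089/75 = 14.5200
Sum = 29.787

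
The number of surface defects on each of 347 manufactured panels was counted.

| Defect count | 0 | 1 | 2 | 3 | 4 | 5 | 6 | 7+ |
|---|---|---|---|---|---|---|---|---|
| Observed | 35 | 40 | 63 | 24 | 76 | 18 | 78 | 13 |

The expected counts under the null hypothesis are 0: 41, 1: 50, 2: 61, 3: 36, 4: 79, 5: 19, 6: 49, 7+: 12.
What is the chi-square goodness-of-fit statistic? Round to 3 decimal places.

0: (35 − 41)²/41 = 36/41 = 0.8780
1: (40 − 50)²/50 = 100/50 = 2.0000
2: (63 − 61)²/61 = 4/61 = 0.0656
3: (24 − 36)²/36 = 144/36 = 4.0000
4: (76 − 79)²/79 = 9/79 = 0.1139
5: (18 − 19)²/19 = 1/19 = 0.0526
6: (78 − 49)²/49 = 841/49 = 17.1633
7+: (13 − 12)²/12 = 1/12 = 0.0833
Sum = 24.357

24.357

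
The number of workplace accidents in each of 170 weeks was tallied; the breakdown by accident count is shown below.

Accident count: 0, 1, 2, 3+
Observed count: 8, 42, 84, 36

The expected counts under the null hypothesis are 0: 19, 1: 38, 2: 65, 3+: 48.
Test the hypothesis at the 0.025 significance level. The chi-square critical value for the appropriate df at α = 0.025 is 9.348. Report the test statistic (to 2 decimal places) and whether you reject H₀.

cat         O        E   (O−E)²/E
0           8       19      6.368
1          42       38      0.421
2          84       65      5.554
3+         36       48      3.000
Sum = 15.34
df = 3. Since 15.34 > 9.348, we reject H₀.

15.34; reject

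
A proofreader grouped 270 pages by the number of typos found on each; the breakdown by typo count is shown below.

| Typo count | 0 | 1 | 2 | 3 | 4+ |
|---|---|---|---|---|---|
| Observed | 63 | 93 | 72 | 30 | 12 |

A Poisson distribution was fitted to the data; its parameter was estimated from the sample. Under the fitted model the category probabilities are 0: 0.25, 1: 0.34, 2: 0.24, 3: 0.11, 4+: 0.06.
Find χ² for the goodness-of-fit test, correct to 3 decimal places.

2.208

Expected counts E_i = n·p_i: 270×0.25 = 67.5, 270×0.34 = 91.8, 270×0.24 = 64.8, 270×0.11 = 29.7, 270×0.06 = 16.2.
cat         O        E   (O−E)²/E
0          63     67.5     0.3000
1          93     91.8     0.0157
2          72     64.8     0.8000
3          30     29.7     0.0030
4+         12     16.2     1.0889
Sum = 2.208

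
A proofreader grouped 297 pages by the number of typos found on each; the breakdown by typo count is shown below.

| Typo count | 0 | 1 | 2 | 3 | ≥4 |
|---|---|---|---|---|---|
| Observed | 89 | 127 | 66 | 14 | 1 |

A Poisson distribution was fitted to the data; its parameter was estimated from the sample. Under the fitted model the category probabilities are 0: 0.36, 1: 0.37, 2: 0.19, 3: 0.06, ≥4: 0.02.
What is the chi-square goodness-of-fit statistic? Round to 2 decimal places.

12.22

Expected counts E_i = n·p_i: 297×0.36 = 106.92, 297×0.37 = 109.89, 297×0.19 = 56.43, 297×0.06 = 17.82, 297×0.02 = 5.94.
cat         O        E   (O−E)²/E
0          89   106.92      3.003
1         127   109.89      2.664
2          66    56.43      1.623
3          14    17.82      0.819
≥4          1     5.94      4.108
Sum = 12.22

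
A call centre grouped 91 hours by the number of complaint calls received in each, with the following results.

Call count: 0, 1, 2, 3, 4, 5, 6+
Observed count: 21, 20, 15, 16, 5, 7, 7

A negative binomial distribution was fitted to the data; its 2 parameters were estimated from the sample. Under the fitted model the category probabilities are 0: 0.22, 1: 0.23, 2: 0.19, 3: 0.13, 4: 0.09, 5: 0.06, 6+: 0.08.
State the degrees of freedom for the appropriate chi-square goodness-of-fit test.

4

There are k = 7 categories and 2 parameters estimated from the data, so df = 7 − 1 − 2 = 4.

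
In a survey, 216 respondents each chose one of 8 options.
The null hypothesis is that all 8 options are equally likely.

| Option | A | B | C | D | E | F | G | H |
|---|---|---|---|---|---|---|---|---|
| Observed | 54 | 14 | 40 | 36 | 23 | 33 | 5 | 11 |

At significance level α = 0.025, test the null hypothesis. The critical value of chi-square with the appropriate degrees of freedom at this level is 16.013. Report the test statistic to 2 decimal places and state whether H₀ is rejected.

Under H₀ each category has probability 1/8, so each expected count is 216/8 = 27.
χ² = (54−27)²/27 + (14−27)²/27 + (40−27)²/27 + (36−27)²/27 + (23−27)²/27 + (33−27)²/27 + (5−27)²/27 + (11−27)²/27
   = 27.000 + 6.259 + 6.259 + 3.000 + 0.593 + 1.333 + 17.926 + 9.481
Sum = 71.85
df = 7. Since 71.85 > 16.013, we reject H₀.

71.85; reject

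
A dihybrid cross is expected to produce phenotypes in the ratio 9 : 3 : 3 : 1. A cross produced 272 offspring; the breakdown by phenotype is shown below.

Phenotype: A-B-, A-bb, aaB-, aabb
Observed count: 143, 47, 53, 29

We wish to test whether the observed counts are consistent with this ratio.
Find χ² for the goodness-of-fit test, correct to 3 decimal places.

Ratio total = 16. Expected counts: 272×9/16 = 153, 272×3/16 = 51, 272×3/16 = 51, 272×1/16 = 17.
A-B-: (143 − 153)²/153 = 100/153 = 0.6536
A-bb: (47 − 51)²/51 = 16/51 = 0.3137
aaB-: (53 − 51)²/51 = 4/51 = 0.0784
aabb: (29 − 17)²/17 = 144/17 = 8.4706
Sum = 9.516

9.516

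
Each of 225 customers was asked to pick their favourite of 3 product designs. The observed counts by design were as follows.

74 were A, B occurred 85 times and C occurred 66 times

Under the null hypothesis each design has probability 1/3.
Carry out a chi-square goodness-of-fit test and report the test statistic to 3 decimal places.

2.427

Expected count for each of the 3 categories: 225/3 = 75.
cat         O        E   (O−E)²/E
A          74       75     0.0133
B          85       75     1.3333
C          66       75     1.0800
Sum = 2.427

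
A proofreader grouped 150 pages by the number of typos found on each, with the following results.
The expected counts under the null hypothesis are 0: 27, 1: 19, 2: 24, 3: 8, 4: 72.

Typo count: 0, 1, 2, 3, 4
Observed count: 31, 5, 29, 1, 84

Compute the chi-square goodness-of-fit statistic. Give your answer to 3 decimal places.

20.075

χ² = (31−27)²/27 + (5−19)²/19 + (29−24)²/24 + (1−8)²/8 + (84−72)²/72
   = 0.5926 + 10.3158 + 1.0417 + 6.1250 + 2.0000
Sum = 20.075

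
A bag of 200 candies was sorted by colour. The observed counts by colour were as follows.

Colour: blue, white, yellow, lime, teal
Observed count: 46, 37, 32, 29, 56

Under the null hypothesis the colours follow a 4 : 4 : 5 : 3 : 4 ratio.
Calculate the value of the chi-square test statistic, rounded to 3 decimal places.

Ratio total = 20. Expected counts: 200×4/20 = 40, 200×4/20 = 40, 200×5/20 = 50, 200×3/20 = 30, 200×4/20 = 40.
cat         O        E   (O−E)²/E
blue       46       40     0.9000
white      37       40     0.2250
yellow     32       50     6.4800
lime       29       30     0.0333
teal       56       40     6.4000
Sum = 14.038

14.038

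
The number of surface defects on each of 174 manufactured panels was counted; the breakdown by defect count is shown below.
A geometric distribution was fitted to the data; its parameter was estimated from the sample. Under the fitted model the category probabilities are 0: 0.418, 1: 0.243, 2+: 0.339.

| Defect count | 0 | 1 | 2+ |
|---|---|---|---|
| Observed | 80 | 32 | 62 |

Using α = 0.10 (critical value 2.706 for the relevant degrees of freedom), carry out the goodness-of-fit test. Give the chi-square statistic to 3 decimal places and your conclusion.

3.381; reject

Expected counts E_i = n·p_i: 174×0.418 = 72.732, 174×0.243 = 42.282, 174×0.339 = 58.986.
cat         O        E   (O−E)²/E
0          80   72.732     0.7263
1          32   42.282     2.5003
2+         62   58.986     0.1540
Sum = 3.381
df = 1. Since 3.381 > 2.706, we reject H₀.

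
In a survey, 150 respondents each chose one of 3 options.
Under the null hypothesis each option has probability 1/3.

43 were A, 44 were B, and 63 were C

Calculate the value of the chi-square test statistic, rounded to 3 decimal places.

Under H₀ each category has probability 1/3, so each expected count is 150/3 = 50.
A: (43 − 50)²/50 = 49/50 = 0.9800
B: (44 − 50)²/50 = 36/50 = 0.7200
C: (63 − 50)²/50 = 169/50 = 3.3800
Sum = 5.080

5.080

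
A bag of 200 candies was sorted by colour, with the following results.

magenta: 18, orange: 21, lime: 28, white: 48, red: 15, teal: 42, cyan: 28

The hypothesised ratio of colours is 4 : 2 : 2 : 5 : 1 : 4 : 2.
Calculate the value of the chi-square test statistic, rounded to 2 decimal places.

Ratio total = 20. Expected counts: 200×4/20 = 40, 200×2/20 = 20, 200×2/20 = 20, 200×5/20 = 50, 200×1/20 = 10, 200×4/20 = 40, 200×2/20 = 20.
magenta: (18 − 40)²/40 = 484/40 = 12.100
orange: (21 − 20)²/20 = 1/20 = 0.050
lime: (28 − 20)²/20 = 64/20 = 3.200
white: (48 − 50)²/50 = 4/50 = 0.080
red: (15 − 10)²/10 = 25/10 = 2.500
teal: (42 − 40)²/40 = 4/40 = 0.100
cyan: (28 − 20)²/20 = 64/20 = 3.200
Sum = 21.23

21.23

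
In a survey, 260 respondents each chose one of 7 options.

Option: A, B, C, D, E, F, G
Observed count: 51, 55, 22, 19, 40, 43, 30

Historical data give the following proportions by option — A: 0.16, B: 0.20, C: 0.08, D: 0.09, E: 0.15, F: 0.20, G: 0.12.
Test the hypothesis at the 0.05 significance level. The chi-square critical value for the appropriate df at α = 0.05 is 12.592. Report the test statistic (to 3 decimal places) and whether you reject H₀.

4.823; do not reject

Expected counts E_i = n·p_i: 260×0.16 = 41.6, 260×0.20 = 52, 260×0.08 = 20.8, 260×0.09 = 23.4, 260×0.15 = 39, 260×0.20 = 52, 260×0.12 = 31.2.
A: (51 − 41.6)²/41.6 = 88.36/41.6 = 2.1240
B: (55 − 52)²/52 = 9/52 = 0.1731
C: (22 − 20.8)²/20.8 = 1.44/20.8 = 0.0692
D: (19 − 23.4)²/23.4 = 19.36/23.4 = 0.8274
E: (40 − 39)²/39 = 1/39 = 0.0256
F: (43 − 52)²/52 = 81/52 = 1.5577
G: (30 − 31.2)²/31.2 = 1.44/31.2 = 0.0462
Sum = 4.823
df = 6. Since 4.823 < 12.592, we do not reject H₀.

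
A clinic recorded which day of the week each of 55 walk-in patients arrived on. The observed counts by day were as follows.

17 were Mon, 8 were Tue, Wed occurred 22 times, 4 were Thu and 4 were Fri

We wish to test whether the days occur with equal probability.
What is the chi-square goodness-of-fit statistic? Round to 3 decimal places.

24.000

Under H₀ each category has probability 1/5, so each expected count is 55/5 = 11.
Mon: (17 − 11)²/11 = 36/11 = 3.2727
Tue: (8 − 11)²/11 = 9/11 = 0.8182
Wed: (22 − 11)²/11 = 121/11 = 11.0000
Thu: (4 − 11)²/11 = 49/11 = 4.4545
Fri: (4 − 11)²/11 = 49/11 = 4.4545
Sum = 24.000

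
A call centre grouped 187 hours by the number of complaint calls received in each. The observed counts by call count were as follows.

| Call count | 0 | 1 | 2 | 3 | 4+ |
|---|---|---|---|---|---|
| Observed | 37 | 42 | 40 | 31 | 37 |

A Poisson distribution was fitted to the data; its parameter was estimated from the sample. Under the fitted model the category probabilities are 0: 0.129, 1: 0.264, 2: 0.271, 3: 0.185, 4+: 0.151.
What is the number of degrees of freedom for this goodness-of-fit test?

There are k = 5 categories and 1 parameter estimated from the data, so df = 5 − 1 − 1 = 3.

3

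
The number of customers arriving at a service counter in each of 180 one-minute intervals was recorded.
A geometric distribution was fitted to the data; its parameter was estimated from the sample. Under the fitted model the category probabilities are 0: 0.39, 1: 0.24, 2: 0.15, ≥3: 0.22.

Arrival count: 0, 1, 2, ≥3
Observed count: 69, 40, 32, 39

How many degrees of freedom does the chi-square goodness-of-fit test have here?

2

There are k = 4 categories and 1 parameter estimated from the data, so df = 4 − 1 − 1 = 2.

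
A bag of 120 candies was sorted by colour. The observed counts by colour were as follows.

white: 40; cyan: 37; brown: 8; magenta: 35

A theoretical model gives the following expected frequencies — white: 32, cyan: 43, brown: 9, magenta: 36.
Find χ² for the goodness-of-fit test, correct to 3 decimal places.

white: (40 − 32)²/32 = 64/32 = 2.0000
cyan: (37 − 43)²/43 = 36/43 = 0.8372
brown: (8 − 9)²/9 = 1/9 = 0.1111
magenta: (35 − 36)²/36 = 1/36 = 0.0278
Sum = 2.976

2.976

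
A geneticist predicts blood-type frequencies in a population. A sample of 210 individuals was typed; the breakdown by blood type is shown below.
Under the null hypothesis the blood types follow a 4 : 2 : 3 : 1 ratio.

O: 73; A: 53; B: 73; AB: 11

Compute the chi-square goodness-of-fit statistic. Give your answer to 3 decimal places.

Ratio total = 10. Expected counts: 210×4/10 = 84, 210×2/10 = 42, 210×3/10 = 63, 210×1/10 = 21.
O: (73 − 84)²/84 = 121/84 = 1.4405
A: (53 − 42)²/42 = 121/42 = 2.8810
B: (73 − 63)²/63 = 100/63 = 1.5873
AB: (11 − 21)²/21 = 100/21 = 4.7619
Sum = 10.671

10.671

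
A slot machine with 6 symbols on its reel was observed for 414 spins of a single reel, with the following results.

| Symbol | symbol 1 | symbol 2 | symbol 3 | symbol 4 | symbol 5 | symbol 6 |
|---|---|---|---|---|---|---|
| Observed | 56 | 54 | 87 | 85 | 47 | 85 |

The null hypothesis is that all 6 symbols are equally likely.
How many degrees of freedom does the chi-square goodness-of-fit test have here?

There are k = 6 categories and no parameters were estimated from the data, so df = 6 − 1 = 5.

5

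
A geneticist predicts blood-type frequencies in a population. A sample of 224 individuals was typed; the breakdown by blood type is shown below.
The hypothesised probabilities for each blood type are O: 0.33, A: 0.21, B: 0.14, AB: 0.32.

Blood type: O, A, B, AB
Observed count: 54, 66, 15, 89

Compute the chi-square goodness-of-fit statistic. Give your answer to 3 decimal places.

Expected counts E_i = n·p_i: 224×0.33 = 73.92, 224×0.21 = 47.04, 224×0.14 = 31.36, 224×0.32 = 71.68.
χ² = (54−73.92)²/73.92 + (66−47.04)²/47.04 + (15−31.36)²/31.36 + (89−71.68)²/71.68
   = 5.3681 + 7.6420 + 8.5347 + 4.1850
Sum = 25.730

25.730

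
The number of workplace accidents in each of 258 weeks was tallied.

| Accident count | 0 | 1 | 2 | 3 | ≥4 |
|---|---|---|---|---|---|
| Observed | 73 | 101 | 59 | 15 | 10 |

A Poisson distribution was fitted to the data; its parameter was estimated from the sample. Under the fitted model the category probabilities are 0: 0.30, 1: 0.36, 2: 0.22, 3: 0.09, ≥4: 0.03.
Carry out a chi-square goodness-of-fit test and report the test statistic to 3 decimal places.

Expected counts E_i = n·p_i: 258×0.30 = 77.4, 258×0.36 = 92.88, 258×0.22 = 56.76, 258×0.09 = 23.22, 258×0.03 = 7.74.
cat         O        E   (O−E)²/E
0          73     77.4     0.2501
1         101    92.88     0.7099
2          59    56.76     0.0884
3          15    23.22     2.9099
≥4         10     7.74     0.6599
Sum = 4.618

4.618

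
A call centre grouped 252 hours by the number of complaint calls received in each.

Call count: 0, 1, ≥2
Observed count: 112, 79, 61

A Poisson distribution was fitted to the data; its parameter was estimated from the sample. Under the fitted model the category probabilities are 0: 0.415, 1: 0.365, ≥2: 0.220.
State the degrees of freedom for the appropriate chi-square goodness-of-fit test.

There are k = 3 categories and 1 parameter estimated from the data, so df = 3 − 1 − 1 = 1.

1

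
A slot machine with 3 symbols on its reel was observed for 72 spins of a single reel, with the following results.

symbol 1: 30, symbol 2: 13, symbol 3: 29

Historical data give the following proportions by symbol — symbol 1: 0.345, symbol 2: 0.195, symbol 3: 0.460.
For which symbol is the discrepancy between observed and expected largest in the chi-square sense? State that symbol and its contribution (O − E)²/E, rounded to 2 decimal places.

Expected counts E_i = n·p_i: 72×0.345 = 24.84, 72×0.195 = 14.04, 72×0.460 = 33.12.
χ² = (30−24.84)²/24.84 + (13−14.04)²/14.04 + (29−33.12)²/33.12
   = 1.072 + 0.077 + 0.513
The largest term is for symbol 1: 1.07.

symbol 1, 1.07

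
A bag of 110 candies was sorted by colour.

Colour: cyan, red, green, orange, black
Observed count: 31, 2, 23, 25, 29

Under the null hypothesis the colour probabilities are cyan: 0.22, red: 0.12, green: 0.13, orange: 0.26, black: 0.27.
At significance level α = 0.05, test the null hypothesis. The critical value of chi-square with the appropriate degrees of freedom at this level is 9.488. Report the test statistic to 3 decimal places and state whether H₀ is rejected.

Expected counts E_i = n·p_i: 110×0.22 = 24.2, 110×0.12 = 13.2, 110×0.13 = 14.3, 110×0.26 = 28.6, 110×0.27 = 29.7.
χ² = (31−24.2)²/24.2 + (2−13.2)²/13.2 + (23−14.3)²/14.3 + (25−28.6)²/28.6 + (29−29.7)²/29.7
   = 1.9107 + 9.5030 + 5.2930 + 0.4531 + 0.0165
Sum = 17.176
df = 4. Since 17.176 > 9.488, we reject H₀.

17.176; reject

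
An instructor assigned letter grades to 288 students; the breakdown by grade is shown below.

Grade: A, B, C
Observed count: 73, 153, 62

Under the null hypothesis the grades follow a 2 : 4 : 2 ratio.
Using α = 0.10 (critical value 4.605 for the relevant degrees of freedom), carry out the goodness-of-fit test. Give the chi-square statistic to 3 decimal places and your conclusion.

1.965; do not reject

Ratio total = 8. Expected counts: 288×2/8 = 72, 288×4/8 = 144, 288×2/8 = 72.
A: (73 − 72)²/72 = 1/72 = 0.0139
B: (153 − 144)²/144 = 81/144 = 0.5625
C: (62 − 72)²/72 = 100/72 = 1.3889
Sum = 1.965
df = 2. Since 1.965 < 4.605, we do not reject H₀.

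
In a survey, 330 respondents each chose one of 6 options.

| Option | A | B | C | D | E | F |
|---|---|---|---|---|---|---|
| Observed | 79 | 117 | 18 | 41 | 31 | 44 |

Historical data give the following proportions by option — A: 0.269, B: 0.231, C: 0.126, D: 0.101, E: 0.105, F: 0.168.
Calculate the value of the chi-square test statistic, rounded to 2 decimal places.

Expected counts E_i = n·p_i: 330×0.269 = 88.77, 330×0.231 = 76.23, 330×0.126 = 41.58, 330×0.101 = 33.33, 330×0.105 = 34.65, 330×0.168 = 55.44.
χ² = (79−88.77)²/88.77 + (117−76.23)²/76.23 + (18−41.58)²/41.58 + (41−33.33)²/33.33 + (31−34.65)²/34.65 + (44−55.44)²/55.44
   = 1.075 + 21.805 + 13.372 + 1.765 + 0.384 + 2.361
Sum = 40.76

40.76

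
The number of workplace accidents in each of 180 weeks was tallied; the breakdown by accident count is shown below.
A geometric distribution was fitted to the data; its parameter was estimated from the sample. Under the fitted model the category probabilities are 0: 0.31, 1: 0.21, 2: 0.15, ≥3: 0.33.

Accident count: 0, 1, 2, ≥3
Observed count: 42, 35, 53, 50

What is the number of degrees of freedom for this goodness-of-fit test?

2

There are k = 4 categories and 1 parameter estimated from the data, so df = 4 − 1 − 1 = 2.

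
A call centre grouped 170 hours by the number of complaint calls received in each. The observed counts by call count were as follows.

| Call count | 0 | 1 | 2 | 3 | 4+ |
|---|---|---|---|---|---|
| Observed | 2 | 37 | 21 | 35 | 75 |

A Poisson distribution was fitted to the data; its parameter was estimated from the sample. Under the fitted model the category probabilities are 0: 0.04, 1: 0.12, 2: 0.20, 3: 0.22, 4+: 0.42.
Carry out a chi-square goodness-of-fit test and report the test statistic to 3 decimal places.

22.202

Expected counts E_i = n·p_i: 170×0.04 = 6.8, 170×0.12 = 20.4, 170×0.20 = 34, 170×0.22 = 37.4, 170×0.42 = 71.4.
cat         O        E   (O−E)²/E
0           2      6.8     3.3882
1          37     20.4    13.5078
2          21       34     4.9706
3          35     37.4     0.1540
4+         75     71.4     0.1815
Sum = 22.202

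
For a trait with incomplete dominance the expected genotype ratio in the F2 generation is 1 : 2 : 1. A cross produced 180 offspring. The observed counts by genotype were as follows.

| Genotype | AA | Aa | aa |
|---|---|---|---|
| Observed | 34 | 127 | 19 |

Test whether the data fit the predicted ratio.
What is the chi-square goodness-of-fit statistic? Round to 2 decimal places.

32.92

Ratio total = 4. Expected counts: 180×1/4 = 45, 180×2/4 = 90, 180×1/4 = 45.
cat         O        E   (O−E)²/E
AA         34       45      2.689
Aa        127       90     15.211
aa         19       45     15.022
Sum = 32.92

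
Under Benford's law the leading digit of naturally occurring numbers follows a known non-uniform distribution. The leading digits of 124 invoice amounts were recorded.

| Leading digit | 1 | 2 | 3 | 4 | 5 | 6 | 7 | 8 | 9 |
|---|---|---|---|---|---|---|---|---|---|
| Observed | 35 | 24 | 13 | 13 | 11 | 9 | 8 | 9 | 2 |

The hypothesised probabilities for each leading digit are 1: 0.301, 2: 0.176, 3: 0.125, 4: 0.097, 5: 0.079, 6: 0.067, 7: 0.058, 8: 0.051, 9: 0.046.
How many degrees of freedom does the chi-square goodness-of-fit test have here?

8

There are k = 9 categories and no parameters were estimated from the data, so df = 9 − 1 = 8.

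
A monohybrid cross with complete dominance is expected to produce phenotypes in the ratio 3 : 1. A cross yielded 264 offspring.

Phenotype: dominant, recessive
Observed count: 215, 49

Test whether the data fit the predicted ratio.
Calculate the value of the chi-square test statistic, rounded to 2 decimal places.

5.84

Ratio total = 4. Expected counts: 264×3/4 = 198, 264×1/4 = 66.
χ² = (215−198)²/198 + (49−66)²/66
   = 1.460 + 4.379
Sum = 5.84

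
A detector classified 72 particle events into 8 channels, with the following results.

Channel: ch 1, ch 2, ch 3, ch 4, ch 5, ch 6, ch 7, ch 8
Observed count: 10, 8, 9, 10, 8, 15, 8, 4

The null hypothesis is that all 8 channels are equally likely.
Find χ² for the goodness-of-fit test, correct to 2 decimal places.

7.33

Under H₀ each category has probability 1/8, so each expected count is 72/8 = 9.
χ² = (10−9)²/9 + (8−9)²/9 + (9−9)²/9 + (10−9)²/9 + (8−9)²/9 + (15−9)²/9 + (8−9)²/9 + (4−9)²/9
   = 0.111 + 0.111 + 0.000 + 0.111 + 0.111 + 4.000 + 0.111 + 2.778
Sum = 7.33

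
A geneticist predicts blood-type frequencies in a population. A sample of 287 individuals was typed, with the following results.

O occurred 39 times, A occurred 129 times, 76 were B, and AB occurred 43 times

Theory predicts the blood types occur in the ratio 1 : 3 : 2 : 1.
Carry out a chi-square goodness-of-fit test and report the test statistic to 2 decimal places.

Ratio total = 7. Expected counts: 287×1/7 = 41, 287×3/7 = 123, 287×2/7 = 82, 287×1/7 = 41.
χ² = (39−41)²/41 + (129−123)²/123 + (76−82)²/82 + (43−41)²/41
   = 0.098 + 0.293 + 0.439 + 0.098
Sum = 0.93

0.93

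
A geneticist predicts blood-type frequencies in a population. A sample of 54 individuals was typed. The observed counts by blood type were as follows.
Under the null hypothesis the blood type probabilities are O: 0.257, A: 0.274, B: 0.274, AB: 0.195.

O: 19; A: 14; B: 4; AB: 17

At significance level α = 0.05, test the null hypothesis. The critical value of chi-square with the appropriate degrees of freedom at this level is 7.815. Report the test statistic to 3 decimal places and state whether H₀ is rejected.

13.786; reject

Expected counts E_i = n·p_i: 54×0.257 = 13.878, 54×0.274 = 14.796, 54×0.274 = 14.796, 54×0.195 = 10.53.
O: (19 − 13.878)²/13.878 = 26.234884/13.878 = 1.8904
A: (14 − 14.796)²/14.796 = 0.633616/14.796 = 0.0428
B: (4 − 14.796)²/14.796 = 116.553616/14.796 = 7.8774
AB: (17 − 10.53)²/10.53 = 41.8609/10.53 = 3.9754
Sum = 13.786
df = 3. Since 13.786 > 7.815, we reject H₀.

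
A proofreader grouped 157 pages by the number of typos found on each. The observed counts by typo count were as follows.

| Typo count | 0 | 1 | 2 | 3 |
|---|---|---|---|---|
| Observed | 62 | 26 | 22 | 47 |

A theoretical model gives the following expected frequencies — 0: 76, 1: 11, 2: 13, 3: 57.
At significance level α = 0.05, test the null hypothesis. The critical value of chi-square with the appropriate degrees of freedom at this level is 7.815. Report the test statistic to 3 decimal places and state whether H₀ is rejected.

31.019; reject

0: (62 − 76)²/76 = 196/76 = 2.5789
1: (26 − 11)²/11 = 225/11 = 20.4545
2: (22 − 13)²/13 = 81/13 = 6.2308
3: (47 − 57)²/57 = 100/57 = 1.7544
Sum = 31.019
df = 3. Since 31.019 > 7.815, we reject H₀.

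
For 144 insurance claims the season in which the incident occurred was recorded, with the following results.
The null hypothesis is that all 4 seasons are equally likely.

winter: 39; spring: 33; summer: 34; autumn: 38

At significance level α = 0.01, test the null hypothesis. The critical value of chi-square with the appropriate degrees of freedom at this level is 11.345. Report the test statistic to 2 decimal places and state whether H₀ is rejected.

0.72; do not reject

Expected count for each of the 4 categories: 144/4 = 36.
cat         O        E   (O−E)²/E
winter     39       36      0.250
spring     33       36      0.250
summer     34       36      0.111
autumn     38       36      0.111
Sum = 0.72
df = 3. Since 0.72 < 11.345, we do not reject H₀.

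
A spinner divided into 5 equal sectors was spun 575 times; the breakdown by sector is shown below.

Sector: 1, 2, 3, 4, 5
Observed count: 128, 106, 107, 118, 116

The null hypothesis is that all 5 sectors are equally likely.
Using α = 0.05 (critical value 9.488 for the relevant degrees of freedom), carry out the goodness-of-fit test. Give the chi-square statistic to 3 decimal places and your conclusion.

2.817; do not reject

Expected count for each of the 5 categories: 575/5 = 115.
χ² = (128−115)²/115 + (106−115)²/115 + (107−115)²/115 + (118−115)²/115 + (116−115)²/115
   = 1.4696 + 0.7043 + 0.5565 + 0.0783 + 0.0087
Sum = 2.817
df = 4. Since 2.817 < 9.488, we do not reject H₀.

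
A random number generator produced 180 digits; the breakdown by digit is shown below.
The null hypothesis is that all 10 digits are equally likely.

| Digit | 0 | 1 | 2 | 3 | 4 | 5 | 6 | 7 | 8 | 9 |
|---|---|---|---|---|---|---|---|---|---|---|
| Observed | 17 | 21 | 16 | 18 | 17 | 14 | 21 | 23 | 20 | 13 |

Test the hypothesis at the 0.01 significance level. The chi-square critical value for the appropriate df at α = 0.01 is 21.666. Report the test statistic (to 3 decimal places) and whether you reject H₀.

Under H₀ each category has probability 1/10, so each expected count is 180/10 = 18.
cat         O        E   (O−E)²/E
0          17       18     0.0556
1          21       18     0.5000
2          16       18     0.2222
3          18       18     0.0000
4          17       18     0.0556
5          14       18     0.8889
6          21       18     0.5000
7          23       18     1.3889
8          20       18     0.2222
9          13       18     1.3889
Sum = 5.222
df = 9. Since 5.222 < 21.666, we do not reject H₀.

5.222; do not reject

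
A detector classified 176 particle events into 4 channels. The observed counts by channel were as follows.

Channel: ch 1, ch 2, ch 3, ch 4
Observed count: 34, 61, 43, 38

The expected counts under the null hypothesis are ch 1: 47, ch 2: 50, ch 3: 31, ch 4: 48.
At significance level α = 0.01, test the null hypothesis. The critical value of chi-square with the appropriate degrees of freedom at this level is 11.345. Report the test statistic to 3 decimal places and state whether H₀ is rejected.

cat         O        E   (O−E)²/E
ch 1       34       47     3.5957
ch 2       61       50     2.4200
ch 3       43       31     4.6452
ch 4       38       48     2.0833
Sum = 12.744
df = 3. Since 12.744 > 11.345, we reject H₀.

12.744; reject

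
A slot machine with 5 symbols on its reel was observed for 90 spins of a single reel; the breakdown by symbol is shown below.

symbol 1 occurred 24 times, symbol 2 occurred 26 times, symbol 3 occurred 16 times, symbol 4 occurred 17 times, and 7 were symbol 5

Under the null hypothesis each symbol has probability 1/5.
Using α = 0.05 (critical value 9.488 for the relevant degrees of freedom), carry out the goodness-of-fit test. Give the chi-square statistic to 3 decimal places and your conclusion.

12.556; reject

Under H₀ each category has probability 1/5, so each expected count is 90/5 = 18.
χ² = (24−18)²/18 + (26−18)²/18 + (16−18)²/18 + (17−18)²/18 + (7−18)²/18
   = 2.0000 + 3.5556 + 0.2222 + 0.0556 + 6.7222
Sum = 12.556
df = 4. Since 12.556 > 9.488, we reject H₀.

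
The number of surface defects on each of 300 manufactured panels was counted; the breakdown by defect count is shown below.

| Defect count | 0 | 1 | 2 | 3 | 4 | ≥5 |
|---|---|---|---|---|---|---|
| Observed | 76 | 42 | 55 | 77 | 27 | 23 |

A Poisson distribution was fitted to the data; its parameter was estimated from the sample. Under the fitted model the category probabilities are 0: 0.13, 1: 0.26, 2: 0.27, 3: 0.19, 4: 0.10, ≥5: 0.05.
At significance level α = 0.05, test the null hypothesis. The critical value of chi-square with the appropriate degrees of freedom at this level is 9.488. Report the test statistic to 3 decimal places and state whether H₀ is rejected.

Expected counts E_i = n·p_i: 300×0.13 = 39, 300×0.26 = 78, 300×0.27 = 81, 300×0.19 = 57, 300×0.10 = 30, 300×0.05 = 15.
cat         O        E   (O−E)²/E
0          76       39    35.1026
1          42       78    16.6154
2          55       81     8.3457
3          77       57     7.0175
4          27       30     0.3000
≥5         23       15     4.2667
Sum = 71.648
df = 4. Since 71.648 > 9.488, we reject H₀.

71.648; reject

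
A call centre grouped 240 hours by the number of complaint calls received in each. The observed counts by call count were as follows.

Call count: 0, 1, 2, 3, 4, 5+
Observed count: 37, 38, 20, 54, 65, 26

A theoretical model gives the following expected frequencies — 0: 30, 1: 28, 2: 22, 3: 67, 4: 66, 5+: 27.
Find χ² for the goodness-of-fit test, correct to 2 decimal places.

7.96

χ² = (37−30)²/30 + (38−28)²/28 + (20−22)²/22 + (54−67)²/67 + (65−66)²/66 + (26−27)²/27
   = 1.633 + 3.571 + 0.182 + 2.522 + 0.015 + 0.037
Sum = 7.96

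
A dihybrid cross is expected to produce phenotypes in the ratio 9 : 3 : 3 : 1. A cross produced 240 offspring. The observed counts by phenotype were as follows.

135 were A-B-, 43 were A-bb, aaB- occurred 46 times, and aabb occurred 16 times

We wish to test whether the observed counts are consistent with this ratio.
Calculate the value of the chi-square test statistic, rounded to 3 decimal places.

Ratio total = 16. Expected counts: 240×9/16 = 135, 240×3/16 = 45, 240×3/16 = 45, 240×1/16 = 15.
A-B-: (135 − 135)²/135 = 0/135 = 0.0000
A-bb: (43 − 45)²/45 = 4/45 = 0.0889
aaB-: (46 − 45)²/45 = 1/45 = 0.0222
aabb: (16 − 15)²/15 = 1/15 = 0.0667
Sum = 0.178

0.178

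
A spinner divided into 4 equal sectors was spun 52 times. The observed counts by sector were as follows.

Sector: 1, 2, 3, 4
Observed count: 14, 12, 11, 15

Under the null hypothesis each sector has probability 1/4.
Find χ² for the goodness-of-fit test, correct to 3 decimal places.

Expected count for each of the 4 categories: 52/4 = 13.
1: (14 − 13)²/13 = 1/13 = 0.0769
2: (12 − 13)²/13 = 1/13 = 0.0769
3: (11 − 13)²/13 = 4/13 = 0.3077
4: (15 − 13)²/13 = 4/13 = 0.3077
Sum = 0.769

0.769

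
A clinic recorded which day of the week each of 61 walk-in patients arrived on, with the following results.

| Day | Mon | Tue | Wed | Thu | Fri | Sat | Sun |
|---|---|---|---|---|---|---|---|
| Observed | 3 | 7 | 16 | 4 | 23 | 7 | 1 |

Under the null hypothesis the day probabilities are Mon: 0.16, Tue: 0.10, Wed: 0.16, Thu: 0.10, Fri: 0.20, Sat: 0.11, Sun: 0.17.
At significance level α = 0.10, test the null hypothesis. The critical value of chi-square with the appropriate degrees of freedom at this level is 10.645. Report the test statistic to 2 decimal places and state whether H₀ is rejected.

Expected counts E_i = n·p_i: 61×0.16 = 9.76, 61×0.10 = 6.1, 61×0.16 = 9.76, 61×0.10 = 6.1, 61×0.20 = 12.2, 61×0.11 = 6.71, 61×0.17 = 10.37.
χ² = (3−9.76)²/9.76 + (7−6.1)²/6.1 + (16−9.76)²/9.76 + (4−6.1)²/6.1 + (23−12.2)²/12.2 + (7−6.71)²/6.71 + (1−10.37)²/10.37
   = 4.682 + 0.133 + 3.990 + 0.723 + 9.561 + 0.013 + 8.466
Sum = 27.57
df = 6. Since 27.57 > 10.645, we reject H₀.

27.57; reject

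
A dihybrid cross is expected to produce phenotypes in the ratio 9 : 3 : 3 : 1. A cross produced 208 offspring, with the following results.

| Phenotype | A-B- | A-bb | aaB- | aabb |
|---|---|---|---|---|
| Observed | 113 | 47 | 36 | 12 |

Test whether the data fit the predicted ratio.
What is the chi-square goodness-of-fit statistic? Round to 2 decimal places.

2.09

Ratio total = 16. Expected counts: 208×9/16 = 117, 208×3/16 = 39, 208×3/16 = 39, 208×1/16 = 13.
χ² = (113−117)²/117 + (47−39)²/39 + (36−39)²/39 + (12−13)²/13
   = 0.137 + 1.641 + 0.231 + 0.077
Sum = 2.09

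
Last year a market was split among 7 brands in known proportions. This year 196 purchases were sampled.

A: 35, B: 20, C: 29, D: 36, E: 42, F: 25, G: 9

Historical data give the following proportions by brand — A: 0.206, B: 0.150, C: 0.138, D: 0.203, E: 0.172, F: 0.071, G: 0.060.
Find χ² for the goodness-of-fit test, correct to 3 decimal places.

15.736

Expected counts E_i = n·p_i: 196×0.206 = 40.376, 196×0.150 = 29.4, 196×0.138 = 27.048, 196×0.203 = 39.788, 196×0.172 = 33.712, 196×0.071 = 13.916, 196×0.060 = 11.76.
χ² = (35−40.376)²/40.376 + (20−29.4)²/29.4 + (29−27.048)²/27.048 + (36−39.788)²/39.788 + (42−33.712)²/33.712 + (25−13.916)²/13.916 + (9−11.76)²/11.76
   = 0.7158 + 3.0054 + 0.1409 + 0.3606 + 2.0376 + 8.8283 + 0.6478
Sum = 15.736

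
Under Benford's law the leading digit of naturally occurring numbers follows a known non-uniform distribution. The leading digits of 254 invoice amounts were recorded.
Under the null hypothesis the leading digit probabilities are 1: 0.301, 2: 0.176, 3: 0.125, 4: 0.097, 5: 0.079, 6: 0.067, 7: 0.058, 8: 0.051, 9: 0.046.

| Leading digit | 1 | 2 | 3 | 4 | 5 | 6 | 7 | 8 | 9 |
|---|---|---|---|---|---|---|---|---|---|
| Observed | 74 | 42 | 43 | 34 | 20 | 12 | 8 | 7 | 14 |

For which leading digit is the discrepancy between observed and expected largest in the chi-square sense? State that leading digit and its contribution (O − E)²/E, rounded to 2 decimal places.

3, 3.99

Expected counts E_i = n·p_i: 254×0.301 = 76.454, 254×0.176 = 44.704, 254×0.125 = 31.75, 254×0.097 = 24.638, 254×0.079 = 20.066, 254×0.067 = 17.018, 254×0.058 = 14.732, 254×0.051 = 12.954, 254×0.046 = 11.684.
cat         O        E   (O−E)²/E
1          74   76.454      0.079
2          42   44.704      0.164
3          43    31.75      3.986
4          34   24.638      3.557
5          20   20.066      0.000
6          12   17.018      1.480
7           8   14.732      3.076
8           7   12.954      2.737
9          14   11.684      0.459
The largest term is for 3: 3.99.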